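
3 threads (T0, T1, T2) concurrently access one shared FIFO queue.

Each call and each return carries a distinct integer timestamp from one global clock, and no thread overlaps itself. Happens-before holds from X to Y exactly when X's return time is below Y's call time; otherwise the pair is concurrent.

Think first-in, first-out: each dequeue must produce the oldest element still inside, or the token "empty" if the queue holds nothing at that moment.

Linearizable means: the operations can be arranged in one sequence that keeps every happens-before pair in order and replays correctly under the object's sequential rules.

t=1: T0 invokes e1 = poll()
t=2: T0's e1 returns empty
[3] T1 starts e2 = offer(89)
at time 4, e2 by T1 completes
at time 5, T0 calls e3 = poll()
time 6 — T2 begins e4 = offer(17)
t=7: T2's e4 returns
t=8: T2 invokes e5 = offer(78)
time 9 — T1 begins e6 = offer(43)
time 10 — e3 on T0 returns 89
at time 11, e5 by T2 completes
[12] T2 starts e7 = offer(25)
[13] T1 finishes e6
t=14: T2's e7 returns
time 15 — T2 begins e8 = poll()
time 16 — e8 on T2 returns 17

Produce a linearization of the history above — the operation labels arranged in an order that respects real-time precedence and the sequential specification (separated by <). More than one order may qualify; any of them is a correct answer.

1. e1 poll() → empty, leaving queue <>
2. e2 offer(89), leaving queue <89>
3. e3 poll() → 89, leaving queue <>
4. e4 offer(17), leaving queue <17>
5. e5 offer(78), leaving queue <17,78>
6. e6 offer(43), leaving queue <17,78,43>
7. e7 offer(25), leaving queue <17,78,43,25>
8. e8 poll() → 17, leaving queue <78,43,25>

e1 < e2 < e3 < e4 < e5 < e6 < e7 < e8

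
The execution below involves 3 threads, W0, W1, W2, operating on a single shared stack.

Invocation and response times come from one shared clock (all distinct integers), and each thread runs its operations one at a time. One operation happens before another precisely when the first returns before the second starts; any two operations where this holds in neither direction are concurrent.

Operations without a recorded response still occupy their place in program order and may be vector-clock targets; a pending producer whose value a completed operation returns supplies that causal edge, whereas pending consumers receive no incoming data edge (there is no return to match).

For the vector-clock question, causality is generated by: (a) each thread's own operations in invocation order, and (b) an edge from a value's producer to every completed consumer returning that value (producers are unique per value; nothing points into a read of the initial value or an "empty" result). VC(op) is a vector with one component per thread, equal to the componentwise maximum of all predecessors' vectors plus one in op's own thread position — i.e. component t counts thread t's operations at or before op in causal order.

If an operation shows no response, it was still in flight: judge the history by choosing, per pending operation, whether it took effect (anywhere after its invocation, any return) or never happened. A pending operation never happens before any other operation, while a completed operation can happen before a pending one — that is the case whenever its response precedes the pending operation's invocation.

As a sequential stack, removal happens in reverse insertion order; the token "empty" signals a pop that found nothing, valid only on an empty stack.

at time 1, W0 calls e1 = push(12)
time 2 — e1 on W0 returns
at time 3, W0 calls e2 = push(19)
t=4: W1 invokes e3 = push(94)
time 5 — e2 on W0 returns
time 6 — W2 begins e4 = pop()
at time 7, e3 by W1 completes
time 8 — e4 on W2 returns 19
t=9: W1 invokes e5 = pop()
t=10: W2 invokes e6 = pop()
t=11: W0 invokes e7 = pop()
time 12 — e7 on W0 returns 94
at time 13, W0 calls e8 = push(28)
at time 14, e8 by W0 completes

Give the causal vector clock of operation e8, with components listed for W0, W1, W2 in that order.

VC(e3, invoked at 4): no causal predecessors; +1 on W1 → (0, 1, 0)
VC(e1, invoked at 1): no causal predecessors; +1 on W0 → (1, 0, 0)
from VC(e3)=(0, 1, 0), e5 (invoked 9) maxes components and bumps W1 → (0, 2, 0)
from VC(e1)=(1, 0, 0), e2 (invoked 3) maxes components and bumps W0 → (2, 0, 0)
from VC(e2)=(2, 0, 0), e4 (invoked 6) maxes components and bumps W2 → (2, 0, 1)
from VC(e4)=(2, 0, 1), e6 (invoked 10) maxes components and bumps W2 → (2, 0, 2)
from VC(e2)=(2, 0, 0), VC(e3)=(0, 1, 0), e7 (invoked 11) maxes components and bumps W0 → (3, 1, 0)
from VC(e7)=(3, 1, 0), e8 (invoked 13) maxes components and bumps W0 → (4, 1, 0)
target: VC(e8) = (4, 1, 0)

(4, 1, 0)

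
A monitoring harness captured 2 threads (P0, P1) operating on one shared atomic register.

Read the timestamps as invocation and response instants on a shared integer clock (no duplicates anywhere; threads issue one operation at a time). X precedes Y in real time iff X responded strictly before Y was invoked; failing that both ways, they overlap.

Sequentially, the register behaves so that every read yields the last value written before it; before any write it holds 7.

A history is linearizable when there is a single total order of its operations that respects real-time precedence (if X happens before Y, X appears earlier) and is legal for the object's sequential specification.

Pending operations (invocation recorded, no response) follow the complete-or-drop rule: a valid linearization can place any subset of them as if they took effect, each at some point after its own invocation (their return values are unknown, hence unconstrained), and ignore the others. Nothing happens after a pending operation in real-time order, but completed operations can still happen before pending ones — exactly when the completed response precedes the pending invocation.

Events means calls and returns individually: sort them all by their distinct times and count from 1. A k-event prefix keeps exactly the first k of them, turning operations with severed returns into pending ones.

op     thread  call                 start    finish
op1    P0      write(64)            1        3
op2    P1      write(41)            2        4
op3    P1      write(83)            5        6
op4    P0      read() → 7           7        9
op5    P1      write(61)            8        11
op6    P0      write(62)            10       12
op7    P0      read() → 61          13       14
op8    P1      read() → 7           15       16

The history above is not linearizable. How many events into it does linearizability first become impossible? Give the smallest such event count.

events 1..8 are linearizable; a witness order is op1, op2, op3:
1. op1 write(64), leaving value 64
2. op2 write(41), leaving value 41
3. op3 write(83), leaving value 83
include event 9 — op4 responding at 9 — and every candidate order breaks
include/drop combinations of the 1 pending operation (op5) were all tried; none helps
for example op1, op2, op3, op4 (pending dropped) fails at step 4: op4 read() → 7 is not legal there
for example op2, op1, op3, op4 (pending dropped) fails at step 4: op4 read() → 7 is not legal there

9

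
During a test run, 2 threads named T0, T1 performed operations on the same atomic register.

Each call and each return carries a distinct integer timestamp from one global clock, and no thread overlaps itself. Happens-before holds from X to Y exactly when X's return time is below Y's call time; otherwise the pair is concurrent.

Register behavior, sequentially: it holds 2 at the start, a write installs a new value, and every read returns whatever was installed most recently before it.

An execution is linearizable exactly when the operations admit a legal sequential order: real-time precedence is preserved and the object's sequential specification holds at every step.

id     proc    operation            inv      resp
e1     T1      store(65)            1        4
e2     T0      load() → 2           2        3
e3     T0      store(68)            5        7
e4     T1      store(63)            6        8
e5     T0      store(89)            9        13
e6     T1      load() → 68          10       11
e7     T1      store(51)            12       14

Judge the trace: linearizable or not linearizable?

linearizable

a witness: e2, e1, e4, e3, e6, e5, e7
1. e2 load() → 2, leaving value 2
2. e1 store(65), leaving value 65
3. e4 store(63), leaving value 63
4. e3 store(68), leaving value 68
5. e6 load() → 68, leaving value 68
6. e5 store(89), leaving value 89
7. e7 store(51), leaving value 51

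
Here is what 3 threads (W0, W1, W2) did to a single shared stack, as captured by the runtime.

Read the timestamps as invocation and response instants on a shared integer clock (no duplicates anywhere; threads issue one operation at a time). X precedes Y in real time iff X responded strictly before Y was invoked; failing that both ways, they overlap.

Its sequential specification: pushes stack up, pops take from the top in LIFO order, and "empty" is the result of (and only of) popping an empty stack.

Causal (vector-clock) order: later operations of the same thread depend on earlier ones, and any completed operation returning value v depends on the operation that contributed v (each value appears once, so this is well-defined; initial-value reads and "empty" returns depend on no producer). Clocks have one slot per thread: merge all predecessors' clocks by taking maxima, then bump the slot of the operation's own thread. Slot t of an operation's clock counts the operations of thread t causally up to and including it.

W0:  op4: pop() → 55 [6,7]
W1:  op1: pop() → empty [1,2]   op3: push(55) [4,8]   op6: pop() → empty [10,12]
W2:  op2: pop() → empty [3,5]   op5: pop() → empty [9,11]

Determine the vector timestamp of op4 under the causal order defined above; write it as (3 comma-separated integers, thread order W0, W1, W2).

invoked at 3, op2 has no predecessors; its own W2 bump gives (0, 0, 1)
invoked at 1, op1 has no predecessors; its own W1 bump gives (0, 1, 0)
op5, invoked 9, takes VC(op2)=(0, 0, 1) under max, adds 1 for W2 → (0, 0, 2)
op3, invoked 4, takes VC(op1)=(0, 1, 0) under max, adds 1 for W1 → (0, 2, 0)
op6, invoked 10, takes VC(op3)=(0, 2, 0) under max, adds 1 for W1 → (0, 3, 0)
op4, invoked 6, takes VC(op3)=(0, 2, 0) under max, adds 1 for W0 → (1, 2, 0)
target: VC(op4) = (1, 2, 0)

(1, 2, 0)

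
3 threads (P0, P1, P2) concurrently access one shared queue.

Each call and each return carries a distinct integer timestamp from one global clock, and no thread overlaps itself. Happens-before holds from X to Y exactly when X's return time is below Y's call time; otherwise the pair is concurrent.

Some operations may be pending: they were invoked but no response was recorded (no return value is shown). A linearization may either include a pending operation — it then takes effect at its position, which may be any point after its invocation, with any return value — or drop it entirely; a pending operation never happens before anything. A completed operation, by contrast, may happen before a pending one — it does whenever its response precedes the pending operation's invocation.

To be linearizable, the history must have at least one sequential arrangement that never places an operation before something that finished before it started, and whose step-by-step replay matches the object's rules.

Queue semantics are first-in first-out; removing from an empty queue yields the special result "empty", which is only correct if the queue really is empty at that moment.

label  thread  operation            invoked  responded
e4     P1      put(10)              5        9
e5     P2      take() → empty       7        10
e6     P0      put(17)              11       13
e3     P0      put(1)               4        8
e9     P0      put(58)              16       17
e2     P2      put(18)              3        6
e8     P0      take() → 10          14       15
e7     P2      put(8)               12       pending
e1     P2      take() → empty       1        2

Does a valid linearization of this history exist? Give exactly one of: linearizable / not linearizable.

not linearizable

events 1..9 are fine; event 10 — the response of e5 at time 10 — makes the prefix non-linearizable
real-time-consistent orders of the 5 completed operations: 12 — all fail the queue replay
for example e1, e2, e3, e4, e5 fails at step 5: e5 take() → empty is not legal there
for example e1, e2, e3, e5, e4 fails at step 4: e5 take() → empty is not legal there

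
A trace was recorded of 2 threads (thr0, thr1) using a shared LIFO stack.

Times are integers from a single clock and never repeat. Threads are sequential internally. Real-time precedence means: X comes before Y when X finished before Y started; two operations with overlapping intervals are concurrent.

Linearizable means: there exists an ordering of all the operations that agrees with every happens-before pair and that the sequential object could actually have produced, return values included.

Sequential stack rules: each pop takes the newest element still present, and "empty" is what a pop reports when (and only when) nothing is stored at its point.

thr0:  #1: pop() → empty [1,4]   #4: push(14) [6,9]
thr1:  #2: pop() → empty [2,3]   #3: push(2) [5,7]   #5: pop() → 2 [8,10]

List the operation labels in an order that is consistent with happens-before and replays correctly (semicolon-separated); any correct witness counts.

1. #1 pop() → empty, leaving stack <>
2. #2 pop() → empty, leaving stack <>
3. #3 push(2), leaving stack <2>
4. #5 pop() → 2, leaving stack <>
5. #4 push(14), leaving stack <14>

#1; #2; #3; #5; #4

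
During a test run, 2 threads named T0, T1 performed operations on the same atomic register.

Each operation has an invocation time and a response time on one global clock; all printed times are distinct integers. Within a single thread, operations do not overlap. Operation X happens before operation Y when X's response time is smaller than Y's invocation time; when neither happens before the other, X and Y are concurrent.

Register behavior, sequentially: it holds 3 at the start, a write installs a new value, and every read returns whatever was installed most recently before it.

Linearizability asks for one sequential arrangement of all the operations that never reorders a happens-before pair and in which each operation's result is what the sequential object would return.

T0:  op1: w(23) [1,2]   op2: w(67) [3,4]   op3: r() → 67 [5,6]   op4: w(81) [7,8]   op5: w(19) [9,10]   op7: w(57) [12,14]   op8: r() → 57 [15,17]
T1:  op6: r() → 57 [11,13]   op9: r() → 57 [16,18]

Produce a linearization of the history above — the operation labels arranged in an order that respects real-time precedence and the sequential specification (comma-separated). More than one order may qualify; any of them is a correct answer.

op1, op2, op3, op4, op5, op7, op6, op8, op9

after step 1 (op1 w(23)): value 23
after step 2 (op2 w(67)): value 67
after step 3 (op3 r() → 67): value 67
after step 4 (op4 w(81)): value 81
after step 5 (op5 w(19)): value 19
after step 6 (op7 w(57)): value 57
after step 7 (op6 r() → 57): value 57
after step 8 (op8 r() → 57): value 57
after step 9 (op9 r() → 57): value 57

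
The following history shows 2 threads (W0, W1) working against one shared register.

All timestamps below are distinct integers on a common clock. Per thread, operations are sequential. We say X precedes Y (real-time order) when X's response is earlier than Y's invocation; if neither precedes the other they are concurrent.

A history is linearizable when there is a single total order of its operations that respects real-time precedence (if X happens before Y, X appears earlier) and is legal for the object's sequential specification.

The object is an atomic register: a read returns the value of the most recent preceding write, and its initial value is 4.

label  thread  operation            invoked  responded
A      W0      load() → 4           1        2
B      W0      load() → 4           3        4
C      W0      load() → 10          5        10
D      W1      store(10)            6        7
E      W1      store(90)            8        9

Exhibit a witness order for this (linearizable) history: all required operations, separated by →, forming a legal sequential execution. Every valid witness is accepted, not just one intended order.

A → B → D → C → E

step 1: A load() → 4 — value 4
step 2: B load() → 4 — value 4
step 3: D store(10) — value 10
step 4: C load() → 10 — value 10
step 5: E store(90) — value 90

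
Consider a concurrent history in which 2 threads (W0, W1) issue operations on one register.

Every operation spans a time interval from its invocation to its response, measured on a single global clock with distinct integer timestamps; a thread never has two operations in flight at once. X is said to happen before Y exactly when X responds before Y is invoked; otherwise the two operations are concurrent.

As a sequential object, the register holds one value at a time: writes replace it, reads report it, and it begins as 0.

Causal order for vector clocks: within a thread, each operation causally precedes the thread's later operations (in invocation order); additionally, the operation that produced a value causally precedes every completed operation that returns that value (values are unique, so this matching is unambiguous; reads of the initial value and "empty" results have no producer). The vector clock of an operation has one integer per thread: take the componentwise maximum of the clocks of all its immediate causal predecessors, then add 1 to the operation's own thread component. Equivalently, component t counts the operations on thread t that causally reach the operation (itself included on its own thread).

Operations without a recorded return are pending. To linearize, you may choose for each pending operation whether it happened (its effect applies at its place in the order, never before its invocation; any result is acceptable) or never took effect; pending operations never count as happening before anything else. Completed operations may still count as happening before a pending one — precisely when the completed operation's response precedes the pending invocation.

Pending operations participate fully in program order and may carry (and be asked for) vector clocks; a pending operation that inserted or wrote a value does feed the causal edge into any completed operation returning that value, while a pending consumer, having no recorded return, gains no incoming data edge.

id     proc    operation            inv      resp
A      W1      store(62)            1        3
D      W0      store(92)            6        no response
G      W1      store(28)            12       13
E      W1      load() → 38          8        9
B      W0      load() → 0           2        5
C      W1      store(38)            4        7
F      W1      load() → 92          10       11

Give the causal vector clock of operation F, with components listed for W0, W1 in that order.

(2, 4)

root op A, invoked 1: fresh clock plus W1's own tick → (0, 1)
root op B, invoked 2: fresh clock plus W0's own tick → (1, 0)
VC(C, invoked at 4): max of VC(A)=(0, 1), then +1 on thread W1 → (0, 2)
VC(D, invoked at 6): max of VC(B)=(1, 0), then +1 on thread W0 → (2, 0)
VC(E, invoked at 8): max of VC(C)=(0, 2), then +1 on thread W1 → (0, 3)
VC(F, invoked at 10): max of VC(D)=(2, 0), VC(E)=(0, 3), then +1 on thread W1 → (2, 4)
VC(G, invoked at 12): max of VC(F)=(2, 4), then +1 on thread W1 → (2, 5)
target: VC(F) = (2, 4)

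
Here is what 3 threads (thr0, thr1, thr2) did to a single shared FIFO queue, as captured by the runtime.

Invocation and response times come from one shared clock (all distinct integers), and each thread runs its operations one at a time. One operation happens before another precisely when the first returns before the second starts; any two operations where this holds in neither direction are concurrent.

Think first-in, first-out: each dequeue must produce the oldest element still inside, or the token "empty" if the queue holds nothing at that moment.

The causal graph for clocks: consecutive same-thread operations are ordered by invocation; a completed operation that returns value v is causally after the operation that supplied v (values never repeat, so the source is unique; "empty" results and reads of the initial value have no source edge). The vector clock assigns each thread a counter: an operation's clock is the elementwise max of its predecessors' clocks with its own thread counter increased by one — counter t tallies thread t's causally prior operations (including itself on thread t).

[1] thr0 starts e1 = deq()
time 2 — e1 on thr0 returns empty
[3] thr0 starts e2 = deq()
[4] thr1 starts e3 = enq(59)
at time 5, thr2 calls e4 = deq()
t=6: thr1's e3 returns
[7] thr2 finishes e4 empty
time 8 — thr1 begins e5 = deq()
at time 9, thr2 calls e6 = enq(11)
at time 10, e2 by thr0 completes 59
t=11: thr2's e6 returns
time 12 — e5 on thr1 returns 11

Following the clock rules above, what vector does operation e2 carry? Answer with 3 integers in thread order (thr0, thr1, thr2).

(2, 1, 0)

invoked at 5, e4 has no predecessors; its own thr2 bump gives (0, 0, 1)
invoked at 4, e3 has no predecessors; its own thr1 bump gives (0, 1, 0)
invoked at 1, e1 has no predecessors; its own thr0 bump gives (1, 0, 0)
e6, invoked 9, takes VC(e4)=(0, 0, 1) under max, adds 1 for thr2 → (0, 0, 2)
e2, invoked 3, takes VC(e1)=(1, 0, 0), VC(e3)=(0, 1, 0) under max, adds 1 for thr0 → (2, 1, 0)
e5, invoked 8, takes VC(e3)=(0, 1, 0), VC(e6)=(0, 0, 2) under max, adds 1 for thr1 → (0, 2, 2)
target: VC(e2) = (2, 1, 0)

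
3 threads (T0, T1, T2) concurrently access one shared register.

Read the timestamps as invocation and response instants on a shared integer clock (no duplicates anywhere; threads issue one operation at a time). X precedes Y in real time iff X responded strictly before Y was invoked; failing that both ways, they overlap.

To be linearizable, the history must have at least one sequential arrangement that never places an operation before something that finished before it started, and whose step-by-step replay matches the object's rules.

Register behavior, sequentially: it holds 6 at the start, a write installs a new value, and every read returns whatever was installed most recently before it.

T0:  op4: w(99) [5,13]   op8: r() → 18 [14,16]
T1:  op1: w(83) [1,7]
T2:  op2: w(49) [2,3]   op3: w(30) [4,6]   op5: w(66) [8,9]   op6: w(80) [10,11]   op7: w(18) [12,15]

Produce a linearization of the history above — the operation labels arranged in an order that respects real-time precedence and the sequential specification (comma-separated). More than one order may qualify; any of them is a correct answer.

op1, op2, op3, op4, op5, op6, op7, op8

step 1: op1 w(83) — value 83
step 2: op2 w(49) — value 49
step 3: op3 w(30) — value 30
step 4: op4 w(99) — value 99
step 5: op5 w(66) — value 66
step 6: op6 w(80) — value 80
step 7: op7 w(18) — value 18
step 8: op8 r() → 18 — value 18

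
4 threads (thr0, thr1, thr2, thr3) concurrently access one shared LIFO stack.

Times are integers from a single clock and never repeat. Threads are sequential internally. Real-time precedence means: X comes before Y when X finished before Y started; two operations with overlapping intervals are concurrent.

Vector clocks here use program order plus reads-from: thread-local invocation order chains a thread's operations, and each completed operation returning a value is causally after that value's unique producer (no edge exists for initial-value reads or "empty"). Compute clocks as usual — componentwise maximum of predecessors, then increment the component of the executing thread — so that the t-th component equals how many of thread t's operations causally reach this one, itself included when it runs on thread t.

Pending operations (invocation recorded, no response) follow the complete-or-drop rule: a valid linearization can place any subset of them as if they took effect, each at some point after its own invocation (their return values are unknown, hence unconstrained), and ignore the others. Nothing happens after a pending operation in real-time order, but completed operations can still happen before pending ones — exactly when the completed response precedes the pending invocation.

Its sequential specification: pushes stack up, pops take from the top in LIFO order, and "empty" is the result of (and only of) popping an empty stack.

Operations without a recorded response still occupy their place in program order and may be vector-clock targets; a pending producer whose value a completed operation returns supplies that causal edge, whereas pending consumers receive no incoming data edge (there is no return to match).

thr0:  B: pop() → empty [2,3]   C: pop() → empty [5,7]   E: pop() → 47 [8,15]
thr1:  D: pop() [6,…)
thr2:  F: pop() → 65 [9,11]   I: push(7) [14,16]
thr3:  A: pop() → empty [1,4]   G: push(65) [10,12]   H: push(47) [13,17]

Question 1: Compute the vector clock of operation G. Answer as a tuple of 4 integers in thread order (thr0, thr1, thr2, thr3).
A (invocation 1): nothing precedes it; thr3's component alone gives (0, 0, 0, 1)
D (invocation 6): nothing precedes it; thr1's component alone gives (0, 1, 0, 0)
B (invocation 2): nothing precedes it; thr0's component alone gives (1, 0, 0, 0)
merge at G (invoked 10): VC(A)=(0, 0, 0, 1), own-thread bump on thr3 → (0, 0, 0, 2)
merge at C (invoked 5): VC(B)=(1, 0, 0, 0), own-thread bump on thr0 → (2, 0, 0, 0)
merge at H (invoked 13): VC(G)=(0, 0, 0, 2), own-thread bump on thr3 → (0, 0, 0, 3)
merge at F (invoked 9): VC(G)=(0, 0, 0, 2), own-thread bump on thr2 → (0, 0, 1, 2)
merge at I (invoked 14): VC(F)=(0, 0, 1, 2), own-thread bump on thr2 → (0, 0, 2, 2)
merge at E (invoked 8): VC(C)=(2, 0, 0, 0), VC(H)=(0, 0, 0, 3), own-thread bump on thr0 → (3, 0, 0, 3)
target: VC(G) = (0, 0, 0, 2)

(0, 0, 0, 2)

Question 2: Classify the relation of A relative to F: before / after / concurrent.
A spans [1,4], F spans [9,11]
resp(A)=4 < inv(F)=9

before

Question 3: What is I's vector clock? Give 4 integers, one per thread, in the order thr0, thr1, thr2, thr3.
no predecessors for A (invoked 1): thr3 increments from zero → (0, 0, 0, 1)
no predecessors for D (invoked 6): thr1 increments from zero → (0, 1, 0, 0)
no predecessors for B (invoked 2): thr0 increments from zero → (1, 0, 0, 0)
G (invocation 10): componentwise max over VC(A)=(0, 0, 0, 1), +1 at thr3, giving (0, 0, 0, 2)
C (invocation 5): componentwise max over VC(B)=(1, 0, 0, 0), +1 at thr0, giving (2, 0, 0, 0)
H (invocation 13): componentwise max over VC(G)=(0, 0, 0, 2), +1 at thr3, giving (0, 0, 0, 3)
F (invocation 9): componentwise max over VC(G)=(0, 0, 0, 2), +1 at thr2, giving (0, 0, 1, 2)
I (invocation 14): componentwise max over VC(F)=(0, 0, 1, 2), +1 at thr2, giving (0, 0, 2, 2)
E (invocation 8): componentwise max over VC(C)=(2, 0, 0, 0), VC(H)=(0, 0, 0, 3), +1 at thr0, giving (3, 0, 0, 3)
target: VC(I) = (0, 0, 2, 2)

(0, 0, 2, 2)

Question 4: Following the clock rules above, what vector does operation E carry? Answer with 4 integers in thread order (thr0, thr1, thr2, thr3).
root op A, invoked 1: fresh clock plus thr3's own tick → (0, 0, 0, 1)
root op D, invoked 6: fresh clock plus thr1's own tick → (0, 1, 0, 0)
root op B, invoked 2: fresh clock plus thr0's own tick → (1, 0, 0, 0)
G, invoked 10, takes VC(A)=(0, 0, 0, 1) under max, adds 1 for thr3 → (0, 0, 0, 2)
C, invoked 5, takes VC(B)=(1, 0, 0, 0) under max, adds 1 for thr0 → (2, 0, 0, 0)
H, invoked 13, takes VC(G)=(0, 0, 0, 2) under max, adds 1 for thr3 → (0, 0, 0, 3)
F, invoked 9, takes VC(G)=(0, 0, 0, 2) under max, adds 1 for thr2 → (0, 0, 1, 2)
I, invoked 14, takes VC(F)=(0, 0, 1, 2) under max, adds 1 for thr2 → (0, 0, 2, 2)
E, invoked 8, takes VC(C)=(2, 0, 0, 0), VC(H)=(0, 0, 0, 3) under max, adds 1 for thr0 → (3, 0, 0, 3)
target: VC(E) = (3, 0, 0, 3)

(3, 0, 0, 3)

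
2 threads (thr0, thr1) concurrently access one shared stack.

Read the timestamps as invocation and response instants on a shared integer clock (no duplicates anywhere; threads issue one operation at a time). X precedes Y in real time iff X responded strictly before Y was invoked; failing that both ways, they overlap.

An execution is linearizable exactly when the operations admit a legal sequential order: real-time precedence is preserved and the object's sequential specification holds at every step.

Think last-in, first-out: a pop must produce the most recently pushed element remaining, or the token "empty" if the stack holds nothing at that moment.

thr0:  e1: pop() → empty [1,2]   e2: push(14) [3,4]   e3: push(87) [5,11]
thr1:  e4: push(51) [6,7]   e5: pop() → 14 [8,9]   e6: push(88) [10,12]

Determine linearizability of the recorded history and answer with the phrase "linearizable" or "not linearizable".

not linearizable

the violation lands at event 9, e5's response at time 9: events 1..8 linearize, events 1..9 do not
a single order respects real time; the 4 completed stack operations fail replay along it
completion choices over the 1 pending operation (e3) were checked; none helps
for example e1, e2, e4, e5 (pending dropped) fails at step 4: e5 pop() → 14 is not legal there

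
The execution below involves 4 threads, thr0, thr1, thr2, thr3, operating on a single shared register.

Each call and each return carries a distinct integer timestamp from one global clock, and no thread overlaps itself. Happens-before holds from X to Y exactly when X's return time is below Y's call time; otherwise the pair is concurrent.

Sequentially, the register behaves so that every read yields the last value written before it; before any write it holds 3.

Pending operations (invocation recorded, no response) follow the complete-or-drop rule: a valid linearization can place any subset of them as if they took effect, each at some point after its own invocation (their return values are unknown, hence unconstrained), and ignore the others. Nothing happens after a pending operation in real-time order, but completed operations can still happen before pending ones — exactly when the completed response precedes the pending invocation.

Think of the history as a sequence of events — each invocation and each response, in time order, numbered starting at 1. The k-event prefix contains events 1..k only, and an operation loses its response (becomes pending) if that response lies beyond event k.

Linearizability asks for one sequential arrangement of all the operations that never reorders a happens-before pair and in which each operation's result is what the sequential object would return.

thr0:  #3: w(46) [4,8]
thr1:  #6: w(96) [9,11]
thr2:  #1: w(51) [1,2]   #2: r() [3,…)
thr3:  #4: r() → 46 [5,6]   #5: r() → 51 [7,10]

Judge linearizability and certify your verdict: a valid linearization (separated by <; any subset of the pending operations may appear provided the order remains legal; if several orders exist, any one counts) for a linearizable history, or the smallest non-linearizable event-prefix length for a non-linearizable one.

prefix check: 1..9 passes, 1..10 fails once #5's time-10 response joins
no legal order exists: 3 real-time-consistent candidates over 4 completed register operations, all rejected
no escape via the 2 pending operations (#2, #6): every completion choice fails
sample order #1, #3, #4, #5 (pending dropped) stalls at step 4 — #5 r() → 51 has no legal effect
sample order #1, #4, #3, #5 (pending dropped) stalls at step 2 — #4 r() → 46 has no legal effect

not linearizable — minimal violating prefix: 10 events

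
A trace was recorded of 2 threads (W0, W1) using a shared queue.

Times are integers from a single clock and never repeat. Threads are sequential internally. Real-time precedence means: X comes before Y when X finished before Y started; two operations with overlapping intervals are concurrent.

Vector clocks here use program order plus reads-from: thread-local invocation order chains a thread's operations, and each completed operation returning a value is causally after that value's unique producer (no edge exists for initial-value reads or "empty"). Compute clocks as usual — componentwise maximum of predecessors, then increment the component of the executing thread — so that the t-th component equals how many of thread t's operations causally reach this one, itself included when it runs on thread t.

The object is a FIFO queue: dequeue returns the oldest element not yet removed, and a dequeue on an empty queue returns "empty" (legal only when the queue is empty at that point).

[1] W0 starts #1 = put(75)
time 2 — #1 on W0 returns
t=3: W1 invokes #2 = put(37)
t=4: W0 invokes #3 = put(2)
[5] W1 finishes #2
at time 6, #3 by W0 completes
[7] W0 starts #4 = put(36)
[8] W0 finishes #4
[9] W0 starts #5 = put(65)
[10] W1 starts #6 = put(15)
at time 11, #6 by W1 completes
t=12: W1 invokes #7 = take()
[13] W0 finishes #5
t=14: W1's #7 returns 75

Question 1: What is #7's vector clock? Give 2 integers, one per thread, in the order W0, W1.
(1, 3)

#2 (invocation 3): nothing precedes it; W1's component alone gives (0, 1)
#1 (invocation 1): nothing precedes it; W0's component alone gives (1, 0)
VC(#6, invoked at 10): max of VC(#2)=(0, 1), then +1 on thread W1 → (0, 2)
VC(#3, invoked at 4): max of VC(#1)=(1, 0), then +1 on thread W0 → (2, 0)
VC(#4, invoked at 7): max of VC(#3)=(2, 0), then +1 on thread W0 → (3, 0)
VC(#7, invoked at 12): max of VC(#1)=(1, 0), VC(#6)=(0, 2), then +1 on thread W1 → (1, 3)
VC(#5, invoked at 9): max of VC(#4)=(3, 0), then +1 on thread W0 → (4, 0)
target: VC(#7) = (1, 3)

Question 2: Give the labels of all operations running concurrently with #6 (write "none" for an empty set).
#5

#6 spans [10,11]: anything still running between times 10 and 11 counts as concurrent
#1 [1,2]: before
#2 [3,5]: before
#3 [4,6]: before
#4 [7,8]: before
#5 [9,13]: concurrent
#7 [12,14]: after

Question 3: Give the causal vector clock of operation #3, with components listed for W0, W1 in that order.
(2, 0)

root op #2, invoked 3: fresh clock plus W1's own tick → (0, 1)
root op #1, invoked 1: fresh clock plus W0's own tick → (1, 0)
#6, invoked 10, takes VC(#2)=(0, 1) under max, adds 1 for W1 → (0, 2)
#3, invoked 4, takes VC(#1)=(1, 0) under max, adds 1 for W0 → (2, 0)
#4, invoked 7, takes VC(#3)=(2, 0) under max, adds 1 for W0 → (3, 0)
#7, invoked 12, takes VC(#1)=(1, 0), VC(#6)=(0, 2) under max, adds 1 for W1 → (1, 3)
#5, invoked 9, takes VC(#4)=(3, 0) under max, adds 1 for W0 → (4, 0)
target: VC(#3) = (2, 0)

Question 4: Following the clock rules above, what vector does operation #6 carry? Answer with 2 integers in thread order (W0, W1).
(0, 2)

VC(#2, invoked at 3): no causal predecessors; +1 on W1 → (0, 1)
VC(#1, invoked at 1): no causal predecessors; +1 on W0 → (1, 0)
invoked at 10, #6 merges VC(#2)=(0, 1) and bumps W1's slot → (0, 2)
invoked at 4, #3 merges VC(#1)=(1, 0) and bumps W0's slot → (2, 0)
invoked at 7, #4 merges VC(#3)=(2, 0) and bumps W0's slot → (3, 0)
invoked at 12, #7 merges VC(#1)=(1, 0), VC(#6)=(0, 2) and bumps W1's slot → (1, 3)
invoked at 9, #5 merges VC(#4)=(3, 0) and bumps W0's slot → (4, 0)
target: VC(#6) = (0, 2)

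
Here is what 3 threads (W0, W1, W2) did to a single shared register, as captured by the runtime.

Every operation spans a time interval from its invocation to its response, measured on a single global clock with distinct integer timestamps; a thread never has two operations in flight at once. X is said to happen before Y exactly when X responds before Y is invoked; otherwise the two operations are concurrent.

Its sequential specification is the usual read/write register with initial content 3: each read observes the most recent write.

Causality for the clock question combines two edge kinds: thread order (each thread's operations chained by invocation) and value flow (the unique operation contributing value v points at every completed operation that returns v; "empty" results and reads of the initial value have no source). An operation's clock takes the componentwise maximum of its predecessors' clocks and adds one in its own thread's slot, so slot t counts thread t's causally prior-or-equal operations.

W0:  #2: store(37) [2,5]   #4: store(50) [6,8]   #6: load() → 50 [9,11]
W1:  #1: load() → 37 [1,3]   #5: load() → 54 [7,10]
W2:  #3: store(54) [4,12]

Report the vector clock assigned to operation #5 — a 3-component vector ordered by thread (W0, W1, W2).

#3, invoked 4, has no incoming edges; only W2's bump applies → (0, 0, 1)
#2, invoked 2, has no incoming edges; only W0's bump applies → (1, 0, 0)
#1, invoked 1, takes VC(#2)=(1, 0, 0) under max, adds 1 for W1 → (1, 1, 0)
#4, invoked 6, takes VC(#2)=(1, 0, 0) under max, adds 1 for W0 → (2, 0, 0)
#6, invoked 9, takes VC(#4)=(2, 0, 0) under max, adds 1 for W0 → (3, 0, 0)
#5, invoked 7, takes VC(#1)=(1, 1, 0), VC(#3)=(0, 0, 1) under max, adds 1 for W1 → (1, 2, 1)
target: VC(#5) = (1, 2, 1)

(1, 2, 1)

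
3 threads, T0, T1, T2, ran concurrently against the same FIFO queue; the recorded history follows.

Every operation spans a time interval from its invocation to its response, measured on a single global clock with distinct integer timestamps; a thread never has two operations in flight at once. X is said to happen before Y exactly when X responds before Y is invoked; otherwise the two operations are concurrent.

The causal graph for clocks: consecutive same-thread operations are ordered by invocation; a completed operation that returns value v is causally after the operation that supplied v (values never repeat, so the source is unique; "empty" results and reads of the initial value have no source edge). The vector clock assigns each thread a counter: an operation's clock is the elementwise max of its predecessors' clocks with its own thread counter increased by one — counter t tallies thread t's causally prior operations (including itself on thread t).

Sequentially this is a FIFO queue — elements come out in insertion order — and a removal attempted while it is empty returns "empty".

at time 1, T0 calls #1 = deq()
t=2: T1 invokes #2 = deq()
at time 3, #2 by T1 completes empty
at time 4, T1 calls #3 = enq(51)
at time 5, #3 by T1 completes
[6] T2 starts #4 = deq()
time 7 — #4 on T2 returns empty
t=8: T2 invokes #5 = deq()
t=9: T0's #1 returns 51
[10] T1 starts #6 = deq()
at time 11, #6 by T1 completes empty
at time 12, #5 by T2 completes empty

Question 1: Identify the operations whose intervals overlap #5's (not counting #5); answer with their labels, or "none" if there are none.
#1, #6

overlap test against #5 [8,12]: concurrent iff the interval meets 8..12
#1 [1,9]: concurrent
#2 [2,3]: before
#3 [4,5]: before
#4 [6,7]: before
#6 [10,11]: concurrent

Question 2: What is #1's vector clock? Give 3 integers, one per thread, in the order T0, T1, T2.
(1, 2, 0)

VC(#4, invoked at 6): no causal predecessors; +1 on T2 → (0, 0, 1)
VC(#2, invoked at 2): no causal predecessors; +1 on T1 → (0, 1, 0)
merge at #5 (invoked 8): VC(#4)=(0, 0, 1), own-thread bump on T2 → (0, 0, 2)
merge at #3 (invoked 4): VC(#2)=(0, 1, 0), own-thread bump on T1 → (0, 2, 0)
merge at #6 (invoked 10): VC(#3)=(0, 2, 0), own-thread bump on T1 → (0, 3, 0)
merge at #1 (invoked 1): VC(#3)=(0, 2, 0), own-thread bump on T0 → (1, 2, 0)
target: VC(#1) = (1, 2, 0)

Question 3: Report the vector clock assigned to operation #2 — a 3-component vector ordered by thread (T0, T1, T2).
(0, 1, 0)

root op #4, invoked 6: fresh clock plus T2's own tick → (0, 0, 1)
root op #2, invoked 2: fresh clock plus T1's own tick → (0, 1, 0)
#5, invoked 8, takes VC(#4)=(0, 0, 1) under max, adds 1 for T2 → (0, 0, 2)
#3, invoked 4, takes VC(#2)=(0, 1, 0) under max, adds 1 for T1 → (0, 2, 0)
#6, invoked 10, takes VC(#3)=(0, 2, 0) under max, adds 1 for T1 → (0, 3, 0)
#1, invoked 1, takes VC(#3)=(0, 2, 0) under max, adds 1 for T0 → (1, 2, 0)
target: VC(#2) = (0, 1, 0)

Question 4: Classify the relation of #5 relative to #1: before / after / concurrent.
concurrent

#5 spans [8,12], #1 spans [1,9]
the intervals overlap in both directions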